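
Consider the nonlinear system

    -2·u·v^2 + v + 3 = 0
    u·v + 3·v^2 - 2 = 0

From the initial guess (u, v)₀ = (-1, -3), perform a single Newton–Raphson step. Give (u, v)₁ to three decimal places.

(-0.890, -1.544)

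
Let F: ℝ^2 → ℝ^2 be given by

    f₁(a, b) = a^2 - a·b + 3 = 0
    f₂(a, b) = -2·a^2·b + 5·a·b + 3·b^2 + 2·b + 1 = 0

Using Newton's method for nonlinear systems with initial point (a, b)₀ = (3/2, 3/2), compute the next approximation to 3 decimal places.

(-1.960, 0.040)

At (3/2, 3/2): F = (3.000, 15.250).
Jacobian J = [[2·a - b, -a], [-4·a·b + 5·b, -2·a^2 + 5·a + 6·b + 2]].
At the point, J = [[1.500, -1.500], [-1.500, 14.000]] (det J = 18.750).
Solving J·Δ = −F gives Δ = (-3.460, -1.460).
Then the next iterate is (a, b)₁ = (-1.960, 0.040).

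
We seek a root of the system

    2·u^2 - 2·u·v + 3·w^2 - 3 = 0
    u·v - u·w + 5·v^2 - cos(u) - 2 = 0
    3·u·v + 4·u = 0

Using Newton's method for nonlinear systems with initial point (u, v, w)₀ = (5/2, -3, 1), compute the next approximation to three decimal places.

At (5/2, -3, 1): F = (27.500, 33.80114, -12.500).
Jacobian J = [[4·u - 2·v, -2·u, 6·w], [v - w + sin(u), u + 10·v, -u], [3·v + 4, 3·u, 0]].
At the point, J = [[16.000, -5.000, 6.000], [-3.40153, -27.500, -2.500], [-5.000, 7.500, 0.000]] (det J = -740.56875).
Solving J·Δ = −F gives Δ = (-0.246, 1.503, -2.675).
Then the next iterate is (u, v, w)₁ = (2.254, -1.497, -1.675).

(2.254, -1.497, -1.675)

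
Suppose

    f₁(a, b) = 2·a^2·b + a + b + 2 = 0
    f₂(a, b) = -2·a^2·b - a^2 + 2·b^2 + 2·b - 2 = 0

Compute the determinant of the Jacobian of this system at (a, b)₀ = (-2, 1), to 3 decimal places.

J = [[4·a·b + 1, 2·a^2 + 1], [-4·a·b - 2·a, -2·a^2 + 4·b + 2]].
At the point, J = [[-7.000, 9.000], [12.000, -2.000]].
det J = -94.000.

-94.000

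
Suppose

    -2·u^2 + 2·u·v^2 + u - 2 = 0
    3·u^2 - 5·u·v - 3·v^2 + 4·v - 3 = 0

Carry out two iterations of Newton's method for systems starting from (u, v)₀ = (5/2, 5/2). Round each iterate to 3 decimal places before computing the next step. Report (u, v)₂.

(3.659, 1.883)

At (5/2, 5/2): F = (19.250, -24.250).
Jacobian J = [[-4·u + 2·v^2 + 1, 4·u·v], [6·u - 5·v, -5·u - 6·v + 4]].
At the point, J = [[3.500, 25.000], [2.500, -23.500]] (det J = -144.750).
Solving J·Δ = −F gives Δ = (1.063, -0.919).
Then the next iterate is (u, v)₁ = (3.563, 1.581).
Round to (3.563, 1.581) and repeat: F = (-6.01507, 5.74471), J = [[-8.25288, 22.53241], [13.473, -23.301]].
Δ = (0.096, 0.302), so (u, v)₂ = (3.659, 1.883).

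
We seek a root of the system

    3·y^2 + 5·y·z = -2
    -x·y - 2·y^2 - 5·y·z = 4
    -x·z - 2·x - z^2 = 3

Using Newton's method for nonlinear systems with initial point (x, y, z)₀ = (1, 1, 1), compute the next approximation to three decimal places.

At (1, 1, 1): F = (10.000, -12.000, -7.000).
Jacobian J = [[0, 6·y + 5·z, 5·y], [-y, -x - 4·y - 5·z, -5·y], [-z - 2, 0, -x - 2·z]].
At the point, J = [[0.000, 11.000, 5.000], [-1.000, -10.000, -5.000], [-3.000, 0.000, -3.000]] (det J = -18.000).
Solving J·Δ = −F gives Δ = (-3.389, -1.389, 1.056).
Then the next iterate is (x, y, z)₁ = (-2.389, -0.389, 2.056).

(-2.389, -0.389, 2.056)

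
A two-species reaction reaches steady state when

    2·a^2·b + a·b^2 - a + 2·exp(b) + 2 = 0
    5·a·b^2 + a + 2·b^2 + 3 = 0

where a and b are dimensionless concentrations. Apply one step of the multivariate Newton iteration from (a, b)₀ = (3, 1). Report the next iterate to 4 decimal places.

(2.1883, 0.4668)

At (3, 1): F = (25.436564, 23.0000).
Jacobian J = [[4·a·b + b^2 - 1, 2·a^2 + 2·a·b + 2·exp(b)], [5·b^2 + 1, 10·a·b + 4·b]].
At the point, J = [[12.0000, 29.436564], [6.0000, 34.0000]] (det J = 231.380618).
Solving J·Δ = −F gives Δ = (-0.8117, -0.5332).
Then the next iterate is (a, b)₁ = (2.1883, 0.4668).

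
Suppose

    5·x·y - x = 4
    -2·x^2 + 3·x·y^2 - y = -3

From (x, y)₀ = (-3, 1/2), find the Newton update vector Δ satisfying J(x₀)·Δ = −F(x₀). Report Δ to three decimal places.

(1.028, -0.464)

At (-3, 1/2): F = (-8.500, -17.750).
Jacobian J = [[5·y - 1, 5·x], [-4·x + 3·y^2, 6·x·y - 1]].
At the point, J = [[1.500, -15.000], [12.750, -10.000]] (det J = 176.250).
Solving J·Δ = −F gives Δ = (1.028, -0.464).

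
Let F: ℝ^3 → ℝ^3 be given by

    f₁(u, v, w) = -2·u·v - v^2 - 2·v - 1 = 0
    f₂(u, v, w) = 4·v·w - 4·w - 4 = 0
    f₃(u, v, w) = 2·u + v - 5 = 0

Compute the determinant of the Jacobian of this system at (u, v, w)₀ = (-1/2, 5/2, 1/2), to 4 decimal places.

J = [[-2·v, -2·u - 2·v - 2, 0], [0, 4·w, 4·v - 4], [2, 1, 0]].
At the point, J = [[-5.0000, -6.0000, 0.0000], [0.0000, 2.0000, 6.0000], [2.0000, 1.0000, 0.0000]].
det J = -42.0000.

-42.0000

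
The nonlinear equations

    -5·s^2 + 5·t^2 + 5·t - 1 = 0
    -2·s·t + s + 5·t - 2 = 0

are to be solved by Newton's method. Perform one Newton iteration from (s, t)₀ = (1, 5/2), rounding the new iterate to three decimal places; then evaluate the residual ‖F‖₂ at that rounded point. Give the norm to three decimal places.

1.790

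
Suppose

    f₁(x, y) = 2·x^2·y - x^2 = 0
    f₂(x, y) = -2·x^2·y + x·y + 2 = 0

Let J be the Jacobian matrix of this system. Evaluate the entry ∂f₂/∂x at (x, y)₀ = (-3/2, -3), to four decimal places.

-21.0000

∂f₂/∂x = -4·x·y + y.
At (-3/2, -3) this is -21.0000.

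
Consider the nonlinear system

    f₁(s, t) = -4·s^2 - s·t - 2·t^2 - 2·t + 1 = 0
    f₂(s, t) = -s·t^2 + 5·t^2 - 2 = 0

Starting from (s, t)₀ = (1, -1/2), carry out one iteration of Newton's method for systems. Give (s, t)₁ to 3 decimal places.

At (1, -1/2): F = (-2.000, -1.000).
Jacobian J = [[-8·s - t, -s - 4·t - 2], [-t^2, -2·s·t + 10·t]].
At the point, J = [[-7.500, -1.000], [-0.250, -4.000]] (det J = 29.750).
Solving J·Δ = −F gives Δ = (-0.235, -0.235).
Then the next iterate is (s, t)₁ = (0.765, -0.735).

(0.765, -0.735)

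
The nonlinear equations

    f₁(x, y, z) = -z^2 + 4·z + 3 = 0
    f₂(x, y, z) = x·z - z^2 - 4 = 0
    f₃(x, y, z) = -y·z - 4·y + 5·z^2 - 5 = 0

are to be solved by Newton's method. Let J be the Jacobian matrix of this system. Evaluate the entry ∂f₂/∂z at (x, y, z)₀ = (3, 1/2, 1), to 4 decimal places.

∂f₂/∂z = x - 2·z.
At (3, 1/2, 1) this is 1.0000.

1.0000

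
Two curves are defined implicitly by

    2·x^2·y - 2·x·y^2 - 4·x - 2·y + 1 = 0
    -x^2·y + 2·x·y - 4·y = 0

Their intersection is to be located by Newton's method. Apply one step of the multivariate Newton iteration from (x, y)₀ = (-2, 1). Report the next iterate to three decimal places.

At (-2, 1): F = (19.000, -12.000).
Jacobian J = [[4·x·y - 2·y^2 - 4, 2·x^2 - 4·x·y - 2], [-2·x·y + 2·y, -x^2 + 2·x - 4]].
At the point, J = [[-14.000, 14.000], [6.000, -12.000]] (det J = 84.000).
Solving J·Δ = −F gives Δ = (0.714, -0.643).
Then the next iterate is (x, y)₁ = (-1.286, 0.357).

(-1.286, 0.357)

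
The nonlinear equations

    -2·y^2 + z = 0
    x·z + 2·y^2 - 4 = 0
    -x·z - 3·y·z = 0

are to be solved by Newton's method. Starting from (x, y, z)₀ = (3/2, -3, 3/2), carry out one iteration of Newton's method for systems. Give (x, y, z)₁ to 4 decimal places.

At (3/2, -3, 3/2): F = (-16.5000, 16.2500, 11.2500).
Jacobian J = [[0, -4·y, 1], [z, 4·y, x], [-z, -3·z, -x - 3·y]].
At the point, J = [[0.0000, 12.0000, 1.0000], [1.5000, -12.0000, 1.5000], [-1.5000, -4.5000, 7.5000]] (det J = -186.7500).
Solving J·Δ = −F gives Δ = (0.9398, 1.4137, -0.4639).
Then the next iterate is (x, y, z)₁ = (2.4398, -1.5863, 1.0361).

(2.4398, -1.5863, 1.0361)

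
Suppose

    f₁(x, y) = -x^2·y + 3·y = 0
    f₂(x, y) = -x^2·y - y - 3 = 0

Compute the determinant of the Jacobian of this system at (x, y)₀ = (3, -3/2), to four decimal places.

J = [[-2·x·y, -x^2 + 3], [-2·x·y, -x^2 - 1]].
At the point, J = [[9.0000, -6.0000], [9.0000, -10.0000]].
det J = -36.0000.

-36.0000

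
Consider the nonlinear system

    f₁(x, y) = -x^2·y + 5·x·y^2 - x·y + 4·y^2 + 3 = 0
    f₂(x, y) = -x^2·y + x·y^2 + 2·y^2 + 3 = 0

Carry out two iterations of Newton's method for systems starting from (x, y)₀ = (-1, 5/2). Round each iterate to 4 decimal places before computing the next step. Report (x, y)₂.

(-1.6578, 0.2100)

At (-1, 5/2): F = (-3.2500, 6.7500).
Jacobian J = [[-2·x·y + 5·y^2 - y, -x^2 + 10·x·y - x + 8·y], [-2·x·y + y^2, -x^2 + 2·x·y + 4·y]].
At the point, J = [[33.7500, -5.0000], [11.2500, 4.0000]] (det J = 191.2500).
Solving J·Δ = −F gives Δ = (-0.1085, -1.3824).
Then the next iterate is (x, y)₁ = (-1.1085, 1.1176).
Round to (-1.1085, 1.1176) and repeat: F = (0.938955, 2.740234), J = [[7.605268, -3.568068], [3.726749, 0.763909]].
Δ = (-0.5493, -0.9076), so (x, y)₂ = (-1.6578, 0.2100).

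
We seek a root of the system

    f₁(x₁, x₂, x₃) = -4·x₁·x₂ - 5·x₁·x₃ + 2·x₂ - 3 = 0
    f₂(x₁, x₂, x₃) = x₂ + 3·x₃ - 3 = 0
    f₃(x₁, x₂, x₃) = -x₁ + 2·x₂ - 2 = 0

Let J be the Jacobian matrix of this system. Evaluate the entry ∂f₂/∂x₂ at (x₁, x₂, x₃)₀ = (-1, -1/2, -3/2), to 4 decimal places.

1.0000

∂f₂/∂x₂ = 1.
At (-1, -1/2, -3/2) this is 1.0000.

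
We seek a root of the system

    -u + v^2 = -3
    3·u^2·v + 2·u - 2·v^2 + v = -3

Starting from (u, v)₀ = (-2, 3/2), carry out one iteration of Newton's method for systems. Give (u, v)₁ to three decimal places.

At (-2, 3/2): F = (7.250, 14.000).
Jacobian J = [[-1, 2·v], [6·u·v + 2, 3·u^2 - 4·v + 1]].
At the point, J = [[-1.000, 3.000], [-16.000, 7.000]] (det J = 41.000).
Solving J·Δ = −F gives Δ = (-0.213, -2.488).
Then the next iterate is (u, v)₁ = (-2.213, -0.988).

(-2.213, -0.988)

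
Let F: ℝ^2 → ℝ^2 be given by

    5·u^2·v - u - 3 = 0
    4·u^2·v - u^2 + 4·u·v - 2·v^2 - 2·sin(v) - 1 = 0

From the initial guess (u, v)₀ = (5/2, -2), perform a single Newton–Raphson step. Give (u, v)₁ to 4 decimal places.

(1.8554, -0.8760)

At (5/2, -2): F = (-68.0000, -83.431405).
Jacobian J = [[10·u·v - 1, 5·u^2], [8·u·v - 2·u + 4·v, 4·u^2 + 4·u - 4·v - 2·cos(v)]].
At the point, J = [[-51.0000, 31.2500], [-53.0000, 43.832294]] (det J = -579.196977).
Solving J·Δ = −F gives Δ = (-0.6446, 1.1240).
Then the next iterate is (u, v)₁ = (1.8554, -0.8760).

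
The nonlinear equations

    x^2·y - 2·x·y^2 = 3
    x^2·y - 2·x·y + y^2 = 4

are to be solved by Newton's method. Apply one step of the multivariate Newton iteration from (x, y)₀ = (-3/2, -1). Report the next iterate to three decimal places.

(0.239, -1.136)

At (-3/2, -1): F = (-2.250, -8.250).
Jacobian J = [[2·x·y - 2·y^2, x^2 - 4·x·y], [2·x·y - 2·y, x^2 - 2·x + 2·y]].
At the point, J = [[1.000, -3.750], [5.000, 3.250]] (det J = 22.000).
Solving J·Δ = −F gives Δ = (1.739, -0.136).
Then the next iterate is (x, y)₁ = (0.239, -1.136).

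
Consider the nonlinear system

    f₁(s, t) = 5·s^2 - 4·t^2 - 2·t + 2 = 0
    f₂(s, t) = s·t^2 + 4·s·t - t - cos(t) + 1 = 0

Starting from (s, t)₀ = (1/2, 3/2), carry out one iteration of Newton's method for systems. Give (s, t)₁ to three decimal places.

At (1/2, 3/2): F = (-8.750, 3.55426).
Jacobian J = [[10·s, -8·t - 2], [t^2 + 4·t, 2·s·t + 4·s + sin(t) - 1]].
At the point, J = [[5.000, -14.000], [8.250, 3.49749]] (det J = 132.98747).
Solving J·Δ = −F gives Δ = (-0.144, -0.676).
Then the next iterate is (s, t)₁ = (0.356, 0.824).

(0.356, 0.824)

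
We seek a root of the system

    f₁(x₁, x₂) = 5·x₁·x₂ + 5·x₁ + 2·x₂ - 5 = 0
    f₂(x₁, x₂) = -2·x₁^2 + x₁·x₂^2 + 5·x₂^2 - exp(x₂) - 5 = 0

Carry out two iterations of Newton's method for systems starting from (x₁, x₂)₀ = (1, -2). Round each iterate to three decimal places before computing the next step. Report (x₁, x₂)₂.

At (1, -2): F = (-14.000, 16.86466).
Jacobian J = [[5·x₂ + 5, 5·x₁ + 2], [-4·x₁ + x₂^2, 2·x₁·x₂ + 10·x₂ - exp(x₂)]].
At the point, J = [[-5.000, 7.000], [0.000, -24.13534]] (det J = 120.67668).
Solving J·Δ = −F gives Δ = (-1.822, 0.699).
Then the next iterate is (x₁, x₂)₁ = (-0.822, -1.301).
Round to (-0.822, -1.301) and repeat: F = (-6.36489, 0.44806), J = [[-1.505, -2.110], [4.98060, -11.14342]].
Δ = (-2.635, -1.137), so (x₁, x₂)₂ = (-3.457, -2.438).

(-3.457, -2.438)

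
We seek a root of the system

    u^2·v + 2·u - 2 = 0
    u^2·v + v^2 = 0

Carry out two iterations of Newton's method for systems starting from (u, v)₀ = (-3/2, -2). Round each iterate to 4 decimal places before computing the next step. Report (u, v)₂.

(1.0257, -0.3905)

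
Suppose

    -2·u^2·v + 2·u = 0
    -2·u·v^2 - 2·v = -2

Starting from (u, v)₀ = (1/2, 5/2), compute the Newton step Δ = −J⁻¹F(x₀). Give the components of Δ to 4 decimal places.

(0.1949, -1.6695)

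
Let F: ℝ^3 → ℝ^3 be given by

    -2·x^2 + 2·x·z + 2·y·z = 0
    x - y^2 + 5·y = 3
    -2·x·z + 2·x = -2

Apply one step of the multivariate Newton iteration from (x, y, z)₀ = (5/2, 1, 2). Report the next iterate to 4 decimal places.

(1.7730, 0.0757, 1.6908)

At (5/2, 1, 2): F = (1.5000, 3.5000, -3.0000).
Jacobian J = [[-4·x + 2·z, 2·z, 2·x + 2·y], [1, -2·y + 5, 0], [-2·z + 2, 0, -2·x]].
At the point, J = [[-6.0000, 4.0000, 7.0000], [1.0000, 3.0000, 0.0000], [-2.0000, 0.0000, -5.0000]] (det J = 152.0000).
Solving J·Δ = −F gives Δ = (-0.7270, -0.9243, -0.3092).
Then the next iterate is (x, y, z)₁ = (1.7730, 0.0757, 1.6908).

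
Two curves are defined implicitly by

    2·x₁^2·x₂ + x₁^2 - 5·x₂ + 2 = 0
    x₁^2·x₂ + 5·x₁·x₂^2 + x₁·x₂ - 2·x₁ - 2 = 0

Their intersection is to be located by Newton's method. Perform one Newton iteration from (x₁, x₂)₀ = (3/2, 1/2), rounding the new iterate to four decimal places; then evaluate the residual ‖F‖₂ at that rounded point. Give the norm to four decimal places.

0.7039

At (3/2, 1/2): F = (4.0000, -1.2500).
Jacobian J = [[4·x₁·x₂ + 2·x₁, 2·x₁^2 - 5], [2·x₁·x₂ + 5·x₂^2 + x₂ - 2, x₁^2 + 10·x₁·x₂ + x₁]].
At the point, J = [[6.0000, -0.5000], [1.2500, 11.2500]] (det J = 68.1250).
Solving J·Δ = −F gives Δ = (-0.6514, 0.1835).
Then the next iterate is (x₁, x₂)₁ = (0.8486, 0.6835).
Re-evaluating at (0.8486, 0.6835): F = (0.287029, -0.642767), so ‖F‖₂ = 0.7039.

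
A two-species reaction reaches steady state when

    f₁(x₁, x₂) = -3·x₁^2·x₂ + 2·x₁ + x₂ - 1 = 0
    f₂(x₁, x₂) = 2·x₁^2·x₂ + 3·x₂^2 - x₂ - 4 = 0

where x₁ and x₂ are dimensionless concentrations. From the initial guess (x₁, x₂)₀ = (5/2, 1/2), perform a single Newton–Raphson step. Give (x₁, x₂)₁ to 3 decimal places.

(5.424, -0.681)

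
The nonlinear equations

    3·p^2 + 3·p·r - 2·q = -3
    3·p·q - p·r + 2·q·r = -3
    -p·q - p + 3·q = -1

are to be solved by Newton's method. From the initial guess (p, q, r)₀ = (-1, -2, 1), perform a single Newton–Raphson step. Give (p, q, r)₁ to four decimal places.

At (-1, -2, 1): F = (7.0000, 6.0000, -6.0000).
Jacobian J = [[6·p + 3·r, -2, 3·p], [3·q - r, 3·p + 2·r, -p + 2·q], [-q - 1, -p + 3, 0]].
At the point, J = [[-3.0000, -2.0000, -3.0000], [-7.0000, -1.0000, -3.0000], [1.0000, 4.0000, 0.0000]] (det J = 51.0000).
Solving J·Δ = −F gives Δ = (0.1176, 1.4706, 1.2353).
Then the next iterate is (p, q, r)₁ = (-0.8824, -0.5294, 2.2353).

(-0.8824, -0.5294, 2.2353)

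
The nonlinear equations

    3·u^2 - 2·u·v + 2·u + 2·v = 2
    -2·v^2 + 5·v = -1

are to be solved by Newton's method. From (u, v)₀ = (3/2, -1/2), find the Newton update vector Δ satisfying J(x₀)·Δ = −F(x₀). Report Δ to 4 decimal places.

At (3/2, -1/2): F = (8.2500, -2.0000).
Jacobian J = [[6·u - 2·v + 2, -2·u + 2], [0, -4·v + 5]].
At the point, J = [[12.0000, -1.0000], [0.0000, 7.0000]] (det J = 84.0000).
Solving J·Δ = −F gives Δ = (-0.6637, 0.2857).

(-0.6637, 0.2857)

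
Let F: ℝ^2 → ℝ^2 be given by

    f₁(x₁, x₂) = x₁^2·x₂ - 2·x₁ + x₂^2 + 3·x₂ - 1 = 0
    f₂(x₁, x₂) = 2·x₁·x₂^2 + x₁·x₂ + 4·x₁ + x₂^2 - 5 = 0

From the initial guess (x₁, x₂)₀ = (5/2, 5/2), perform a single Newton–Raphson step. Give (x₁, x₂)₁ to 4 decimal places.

At (5/2, 5/2): F = (23.3750, 48.7500).
Jacobian J = [[2·x₁·x₂ - 2, x₁^2 + 2·x₂ + 3], [2·x₂^2 + x₂ + 4, 4·x₁·x₂ + x₁ + 2·x₂]].
At the point, J = [[10.5000, 14.2500], [19.0000, 32.5000]] (det J = 70.5000).
Solving J·Δ = −F gives Δ = (-0.9220, -0.9610).
Then the next iterate is (x₁, x₂)₁ = (1.5780, 1.5390).

(1.5780, 1.5390)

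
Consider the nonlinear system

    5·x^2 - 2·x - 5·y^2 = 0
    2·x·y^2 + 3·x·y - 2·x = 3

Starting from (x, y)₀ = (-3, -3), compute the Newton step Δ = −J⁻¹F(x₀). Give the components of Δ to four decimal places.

At (-3, -3): F = (6.0000, -24.0000).
Jacobian J = [[10·x - 2, -10·y], [2·y^2 + 3·y - 2, 4·x·y + 3·x]].
At the point, J = [[-32.0000, 30.0000], [7.0000, 27.0000]] (det J = -1074.0000).
Solving J·Δ = −F gives Δ = (0.8212, 0.6760).

(0.8212, 0.6760)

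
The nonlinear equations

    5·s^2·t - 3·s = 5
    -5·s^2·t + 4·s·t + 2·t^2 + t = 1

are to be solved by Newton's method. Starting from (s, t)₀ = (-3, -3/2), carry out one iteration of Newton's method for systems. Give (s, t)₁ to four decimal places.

(-3.0016, -0.0874)

At (-3, -3/2): F = (-63.5000, 87.5000).
Jacobian J = [[10·s·t - 3, 5·s^2], [-10·s·t + 4·t, -5·s^2 + 4·s + 4·t + 1]].
At the point, J = [[42.0000, 45.0000], [-51.0000, -62.0000]] (det J = -309.0000).
Solving J·Δ = −F gives Δ = (-0.0016, 1.4126).
Then the next iterate is (s, t)₁ = (-3.0016, -0.0874).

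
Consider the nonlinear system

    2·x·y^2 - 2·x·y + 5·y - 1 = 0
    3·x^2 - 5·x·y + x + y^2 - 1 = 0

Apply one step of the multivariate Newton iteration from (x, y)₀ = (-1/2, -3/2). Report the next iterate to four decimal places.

(-0.0047, -0.5516)

At (-1/2, -3/2): F = (-12.2500, -2.2500).
Jacobian J = [[2·y^2 - 2·y, 4·x·y - 2·x + 5], [6·x - 5·y + 1, -5·x + 2·y]].
At the point, J = [[7.5000, 9.0000], [5.5000, -0.5000]] (det J = -53.2500).
Solving J·Δ = −F gives Δ = (0.4953, 0.9484).
Then the next iterate is (x, y)₁ = (-0.0047, -0.5516).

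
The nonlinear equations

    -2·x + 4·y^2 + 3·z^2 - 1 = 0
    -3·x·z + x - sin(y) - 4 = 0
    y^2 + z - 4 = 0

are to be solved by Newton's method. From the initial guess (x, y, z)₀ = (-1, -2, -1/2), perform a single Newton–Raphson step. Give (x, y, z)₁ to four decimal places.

(-2.9311, -1.2817, 2.8732)

At (-1, -2, -1/2): F = (17.7500, -5.590703, -0.5000).
Jacobian J = [[-2, 8·y, 6·z], [-3·z + 1, -cos(y), -3·x], [0, 2·y, 1]].
At the point, J = [[-2.0000, -16.0000, -3.0000], [2.5000, 0.416147, 3.0000], [0.0000, -4.0000, 1.0000]] (det J = 45.167706).
Solving J·Δ = −F gives Δ = (-1.9311, 0.7183, 3.3732).
Then the next iterate is (x, y, z)₁ = (-2.9311, -1.2817, 2.8732).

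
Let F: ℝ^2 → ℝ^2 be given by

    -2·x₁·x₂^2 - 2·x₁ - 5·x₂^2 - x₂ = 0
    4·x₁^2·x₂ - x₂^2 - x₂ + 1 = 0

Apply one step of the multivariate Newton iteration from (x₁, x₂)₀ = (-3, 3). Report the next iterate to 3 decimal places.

At (-3, 3): F = (12.000, 97.000).
Jacobian J = [[-2·x₂^2 - 2, -4·x₁·x₂ - 10·x₂ - 1], [8·x₁·x₂, 4·x₁^2 - 2·x₂ - 1]].
At the point, J = [[-20.000, 5.000], [-72.000, 29.000]] (det J = -220.000).
Solving J·Δ = −F gives Δ = (-0.623, -4.891).
Then the next iterate is (x₁, x₂)₁ = (-3.623, -1.891).

(-3.623, -1.891)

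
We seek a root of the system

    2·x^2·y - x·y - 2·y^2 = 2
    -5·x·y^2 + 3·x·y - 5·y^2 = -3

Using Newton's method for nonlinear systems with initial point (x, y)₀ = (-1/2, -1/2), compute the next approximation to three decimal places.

At (-1/2, -1/2): F = (-3.000, 3.125).
Jacobian J = [[4·x·y - y, 2·x^2 - x - 4·y], [-5·y^2 + 3·y, -10·x·y + 3·x - 10·y]].
At the point, J = [[1.500, 3.000], [-2.750, 1.000]] (det J = 9.750).
Solving J·Δ = −F gives Δ = (1.269, 0.365).
Then the next iterate is (x, y)₁ = (0.769, -0.135).

(0.769, -0.135)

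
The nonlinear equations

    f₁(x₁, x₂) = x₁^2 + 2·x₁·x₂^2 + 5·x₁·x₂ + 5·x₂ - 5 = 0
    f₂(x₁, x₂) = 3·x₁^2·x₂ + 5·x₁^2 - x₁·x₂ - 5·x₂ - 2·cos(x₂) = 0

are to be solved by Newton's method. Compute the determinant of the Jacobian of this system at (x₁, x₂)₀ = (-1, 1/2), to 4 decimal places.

-27.0411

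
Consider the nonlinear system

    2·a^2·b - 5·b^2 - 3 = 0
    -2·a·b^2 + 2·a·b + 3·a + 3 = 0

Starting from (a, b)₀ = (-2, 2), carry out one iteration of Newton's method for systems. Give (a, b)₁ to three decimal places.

(-2.118, 1.574)

At (-2, 2): F = (-7.000, 5.000).
Jacobian J = [[4·a·b, 2·a^2 - 10·b], [-2·b^2 + 2·b + 3, -4·a·b + 2·a]].
At the point, J = [[-16.000, -12.000], [-1.000, 12.000]] (det J = -204.000).
Solving J·Δ = −F gives Δ = (-0.118, -0.426).
Then the next iterate is (a, b)₁ = (-2.118, 1.574).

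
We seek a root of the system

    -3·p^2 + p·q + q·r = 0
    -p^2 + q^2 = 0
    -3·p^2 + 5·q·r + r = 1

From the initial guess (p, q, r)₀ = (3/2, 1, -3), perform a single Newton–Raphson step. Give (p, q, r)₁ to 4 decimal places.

(0.8333, 0.6250, -0.6458)

At (3/2, 1, -3): F = (-8.2500, -1.2500, -25.7500).
Jacobian J = [[-6·p + q, p + r, q], [-2·p, 2·q, 0], [-6·p, 5·r, 5·q + 1]].
At the point, J = [[-8.0000, -1.5000, 1.0000], [-3.0000, 2.0000, 0.0000], [-9.0000, -15.0000, 6.0000]] (det J = -60.0000).
Solving J·Δ = −F gives Δ = (-0.6667, -0.3750, 2.3542).
Then the next iterate is (p, q, r)₁ = (0.8333, 0.6250, -0.6458).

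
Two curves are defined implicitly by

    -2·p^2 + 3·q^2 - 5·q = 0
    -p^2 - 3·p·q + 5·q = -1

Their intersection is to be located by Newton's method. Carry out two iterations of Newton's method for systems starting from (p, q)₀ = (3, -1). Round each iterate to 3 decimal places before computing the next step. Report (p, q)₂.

(3.327, -2.014)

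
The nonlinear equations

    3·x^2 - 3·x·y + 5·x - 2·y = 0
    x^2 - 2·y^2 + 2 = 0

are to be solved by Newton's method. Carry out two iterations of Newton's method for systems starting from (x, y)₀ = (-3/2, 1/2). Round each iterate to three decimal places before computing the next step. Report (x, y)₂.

(-1.128, 1.295)

At (-3/2, 1/2): F = (0.500, 3.750).
Jacobian J = [[6·x - 3·y + 5, -3·x - 2], [2·x, -4·y]].
At the point, J = [[-5.500, 2.500], [-3.000, -2.000]] (det J = 18.500).
Solving J·Δ = −F gives Δ = (0.561, 1.034).
Then the next iterate is (x, y)₁ = (-0.939, 1.534).
Round to (-0.939, 1.534) and repeat: F = (-0.79656, -1.82459), J = [[-5.236, 0.817], [-1.878, -6.136]].
Δ = (-0.189, -0.239), so (x, y)₂ = (-1.128, 1.295).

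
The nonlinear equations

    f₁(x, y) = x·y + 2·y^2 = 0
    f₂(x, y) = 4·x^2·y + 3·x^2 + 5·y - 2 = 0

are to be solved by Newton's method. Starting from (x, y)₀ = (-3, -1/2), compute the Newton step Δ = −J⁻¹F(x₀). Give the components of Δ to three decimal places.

(2.069, 0.193)

At (-3, -1/2): F = (2.000, 4.500).
Jacobian J = [[y, x + 4·y], [8·x·y + 6·x, 4·x^2 + 5]].
At the point, J = [[-0.500, -5.000], [-6.000, 41.000]] (det J = -50.500).
Solving J·Δ = −F gives Δ = (2.069, 0.193).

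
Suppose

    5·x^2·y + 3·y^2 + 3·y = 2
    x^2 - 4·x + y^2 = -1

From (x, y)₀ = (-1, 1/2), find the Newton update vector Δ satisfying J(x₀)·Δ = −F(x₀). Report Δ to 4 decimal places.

At (-1, 1/2): F = (2.7500, 6.2500).
Jacobian J = [[10·x·y, 5·x^2 + 6·y + 3], [2·x - 4, 2·y]].
At the point, J = [[-5.0000, 11.0000], [-6.0000, 1.0000]] (det J = 61.0000).
Solving J·Δ = −F gives Δ = (1.0820, 0.2418).

(1.0820, 0.2418)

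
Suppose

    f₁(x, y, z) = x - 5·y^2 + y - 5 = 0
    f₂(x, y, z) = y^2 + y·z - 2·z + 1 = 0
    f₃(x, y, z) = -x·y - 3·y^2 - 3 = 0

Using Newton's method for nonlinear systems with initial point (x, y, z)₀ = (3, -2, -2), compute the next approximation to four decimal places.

(2.1818, -0.8182, -0.5227)

At (3, -2, -2): F = (-24.0000, 13.0000, -9.0000).
Jacobian J = [[1, -10·y + 1, 0], [0, 2·y + z, y - 2], [-y, -x - 6·y, 0]].
At the point, J = [[1.0000, 21.0000, 0.0000], [0.0000, -6.0000, -4.0000], [2.0000, 9.0000, 0.0000]] (det J = -132.0000).
Solving J·Δ = −F gives Δ = (-0.8182, 1.1818, 1.4773).
Then the next iterate is (x, y, z)₁ = (2.1818, -0.8182, -0.5227).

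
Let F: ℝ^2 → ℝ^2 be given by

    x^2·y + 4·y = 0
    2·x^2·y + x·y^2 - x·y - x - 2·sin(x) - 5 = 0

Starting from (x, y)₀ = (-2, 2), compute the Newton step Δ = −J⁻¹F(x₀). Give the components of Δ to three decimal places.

(0.560, -1.440)

At (-2, 2): F = (16.000, 10.81859).
Jacobian J = [[2·x·y, x^2 + 4], [4·x·y + y^2 - y - 2·cos(x) - 1, 2·x^2 + 2·x·y - x]].
At the point, J = [[-8.000, 8.000], [-14.16771, 2.000]] (det J = 97.34165).
Solving J·Δ = −F gives Δ = (0.560, -1.440).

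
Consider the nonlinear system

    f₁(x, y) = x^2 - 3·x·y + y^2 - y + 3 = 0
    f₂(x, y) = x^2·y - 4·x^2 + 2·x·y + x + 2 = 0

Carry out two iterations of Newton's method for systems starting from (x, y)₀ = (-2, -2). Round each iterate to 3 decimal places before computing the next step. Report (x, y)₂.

(-0.975, -2.056)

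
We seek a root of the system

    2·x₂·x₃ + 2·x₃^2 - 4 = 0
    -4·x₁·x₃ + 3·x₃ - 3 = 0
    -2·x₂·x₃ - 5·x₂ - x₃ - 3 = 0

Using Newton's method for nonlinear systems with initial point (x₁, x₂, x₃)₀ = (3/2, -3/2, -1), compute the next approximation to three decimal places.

At (3/2, -3/2, -1): F = (1.000, 0.000, 2.500).
Jacobian J = [[0, 2·x₃, 2·x₂ + 4·x₃], [-4·x₃, 0, -4·x₁ + 3], [0, -2·x₃ - 5, -2·x₂ - 1]].
At the point, J = [[0.000, -2.000, -7.000], [4.000, 0.000, -3.000], [0.000, -3.000, 2.000]] (det J = 100.000).
Solving J·Δ = −F gives Δ = (-0.060, 0.780, -0.080).
Then the next iterate is (x₁, x₂, x₃)₁ = (1.440, -0.720, -1.080).

(1.440, -0.720, -1.080)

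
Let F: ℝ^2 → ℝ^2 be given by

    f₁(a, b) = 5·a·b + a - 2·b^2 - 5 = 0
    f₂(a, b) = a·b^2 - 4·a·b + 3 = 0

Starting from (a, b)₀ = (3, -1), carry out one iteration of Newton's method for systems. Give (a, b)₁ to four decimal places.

(3.0000, 0.0000)

At (3, -1): F = (-19.0000, 18.0000).
Jacobian J = [[5·b + 1, 5·a - 4·b], [b^2 - 4·b, 2·a·b - 4·a]].
At the point, J = [[-4.0000, 19.0000], [5.0000, -18.0000]] (det J = -23.0000).
Solving J·Δ = −F gives Δ = (0.0000, 1.0000).
Then the next iterate is (a, b)₁ = (3.0000, 0.0000).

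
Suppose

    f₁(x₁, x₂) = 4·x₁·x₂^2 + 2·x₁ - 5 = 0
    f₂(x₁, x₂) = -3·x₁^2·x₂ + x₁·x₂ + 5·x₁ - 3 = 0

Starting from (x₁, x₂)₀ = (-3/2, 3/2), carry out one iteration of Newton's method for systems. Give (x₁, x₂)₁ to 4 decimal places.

At (-3/2, 3/2): F = (-21.5000, -22.8750).
Jacobian J = [[4·x₂^2 + 2, 8·x₁·x₂], [-6·x₁·x₂ + x₂ + 5, -3·x₁^2 + x₁]].
At the point, J = [[11.0000, -18.0000], [20.0000, -8.2500]] (det J = 269.2500).
Solving J·Δ = −F gives Δ = (0.8705, -0.6625).
Then the next iterate is (x₁, x₂)₁ = (-0.6295, 0.8375).

(-0.6295, 0.8375)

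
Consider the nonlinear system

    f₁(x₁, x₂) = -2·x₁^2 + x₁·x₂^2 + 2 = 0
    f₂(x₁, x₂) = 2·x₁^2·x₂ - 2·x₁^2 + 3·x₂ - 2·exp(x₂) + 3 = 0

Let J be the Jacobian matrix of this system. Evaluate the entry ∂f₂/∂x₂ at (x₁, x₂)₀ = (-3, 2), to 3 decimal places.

∂f₂/∂x₂ = 2·x₁^2 - 2·exp(x₂) + 3.
At (-3, 2) this is 6.222.

6.222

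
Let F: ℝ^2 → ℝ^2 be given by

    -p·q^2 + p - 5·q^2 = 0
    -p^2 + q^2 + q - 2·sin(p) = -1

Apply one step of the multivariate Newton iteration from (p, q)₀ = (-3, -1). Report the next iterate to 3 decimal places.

At (-3, -1): F = (-5.000, -7.71776).
Jacobian J = [[-q^2 + 1, -2·p·q - 10·q], [-2·p - 2·cos(p), 2·q + 1]].
At the point, J = [[0.000, 4.000], [7.97998, -1.000]] (det J = -31.91994).
Solving J·Δ = −F gives Δ = (1.124, 1.250).
Then the next iterate is (p, q)₁ = (-1.876, 0.250).

(-1.876, 0.250)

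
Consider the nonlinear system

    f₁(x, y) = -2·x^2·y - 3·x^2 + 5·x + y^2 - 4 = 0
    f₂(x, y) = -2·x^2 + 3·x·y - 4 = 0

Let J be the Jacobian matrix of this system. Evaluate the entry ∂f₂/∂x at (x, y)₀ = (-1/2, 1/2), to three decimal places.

∂f₂/∂x = -4·x + 3·y.
At (-1/2, 1/2) this is 3.500.

3.500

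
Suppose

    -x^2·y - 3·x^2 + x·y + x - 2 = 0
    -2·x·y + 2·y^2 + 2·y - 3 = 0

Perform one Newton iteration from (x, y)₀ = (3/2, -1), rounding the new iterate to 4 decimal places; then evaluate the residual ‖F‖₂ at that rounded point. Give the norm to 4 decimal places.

2.5922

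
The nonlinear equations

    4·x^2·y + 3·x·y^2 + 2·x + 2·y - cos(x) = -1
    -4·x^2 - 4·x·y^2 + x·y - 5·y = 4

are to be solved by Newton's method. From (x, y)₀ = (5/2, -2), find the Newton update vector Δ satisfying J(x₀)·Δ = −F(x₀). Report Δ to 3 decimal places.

(-0.785, 0.911)

At (5/2, -2): F = (-17.19886, -64.000).
Jacobian J = [[8·x·y + 3·y^2 + sin(x) + 2, 4·x^2 + 6·x·y + 2], [-8·x - 4·y^2 + y, -8·x·y + x - 5]].
At the point, J = [[-25.40153, -3.000], [-38.000, 37.500]] (det J = -1066.55729).
Solving J·Δ = −F gives Δ = (-0.785, 0.911).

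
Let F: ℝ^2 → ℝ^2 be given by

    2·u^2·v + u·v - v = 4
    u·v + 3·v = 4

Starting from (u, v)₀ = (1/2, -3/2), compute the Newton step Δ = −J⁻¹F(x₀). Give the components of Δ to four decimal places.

(-0.8889, 2.2619)

At (1/2, -3/2): F = (-4.0000, -9.2500).
Jacobian J = [[4·u·v + v, 2·u^2 + u - 1], [v, u + 3]].
At the point, J = [[-4.5000, 0.0000], [-1.5000, 3.5000]] (det J = -15.7500).
Solving J·Δ = −F gives Δ = (-0.8889, 2.2619).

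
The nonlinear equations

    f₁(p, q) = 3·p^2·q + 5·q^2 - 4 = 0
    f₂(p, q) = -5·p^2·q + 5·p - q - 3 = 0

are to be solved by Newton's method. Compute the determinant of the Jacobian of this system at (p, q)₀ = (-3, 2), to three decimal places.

-1399.000

J = [[6·p·q, 3·p^2 + 10·q], [-10·p·q + 5, -5·p^2 - 1]].
At the point, J = [[-36.000, 47.000], [65.000, -46.000]].
det J = -1399.000.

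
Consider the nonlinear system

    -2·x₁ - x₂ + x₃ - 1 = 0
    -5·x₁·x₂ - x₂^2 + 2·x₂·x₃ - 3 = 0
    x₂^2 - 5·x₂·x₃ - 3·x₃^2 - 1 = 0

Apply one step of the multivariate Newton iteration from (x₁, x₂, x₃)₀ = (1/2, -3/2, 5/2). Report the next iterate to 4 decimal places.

(-8.9583, 5.3750, -11.5417)

At (1/2, -3/2, 5/2): F = (2.0000, -9.0000, 1.2500).
Jacobian J = [[-2, -1, 1], [-5·x₂, -5·x₁ - 2·x₂ + 2·x₃, 2·x₂], [0, 2·x₂ - 5·x₃, -5·x₂ - 6·x₃]].
At the point, J = [[-2.0000, -1.0000, 1.0000], [7.5000, 5.5000, -3.0000], [0.0000, -15.5000, -7.5000]] (det J = 3.0000).
Solving J·Δ = −F gives Δ = (-9.4583, 6.8750, -14.0417).
Then the next iterate is (x₁, x₂, x₃)₁ = (-8.9583, 5.3750, -11.5417).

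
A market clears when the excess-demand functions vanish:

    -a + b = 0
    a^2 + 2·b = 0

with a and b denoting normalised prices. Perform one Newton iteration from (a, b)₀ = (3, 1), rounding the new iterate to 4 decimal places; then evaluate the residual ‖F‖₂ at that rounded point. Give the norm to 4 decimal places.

3.5156

At (3, 1): F = (-2.0000, 11.0000).
Jacobian J = [[-1, 1], [2·a, 2]].
At the point, J = [[-1.0000, 1.0000], [6.0000, 2.0000]] (det J = -8.0000).
Solving J·Δ = −F gives Δ = (-1.8750, 0.1250).
Then the next iterate is (a, b)₁ = (1.1250, 1.1250).
Re-evaluating at (1.1250, 1.1250): F = (0.0000, 3.515625), so ‖F‖₂ = 3.5156.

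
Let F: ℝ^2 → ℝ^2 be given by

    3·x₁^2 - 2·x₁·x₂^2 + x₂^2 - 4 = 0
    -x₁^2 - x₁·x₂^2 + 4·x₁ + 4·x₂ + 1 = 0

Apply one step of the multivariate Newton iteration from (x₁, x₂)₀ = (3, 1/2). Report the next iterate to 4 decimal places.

At (3, 1/2): F = (21.7500, 5.2500).
Jacobian J = [[6·x₁ - 2·x₂^2, -4·x₁·x₂ + 2·x₂], [-2·x₁ - x₂^2 + 4, -2·x₁·x₂ + 4]].
At the point, J = [[17.5000, -5.0000], [-2.2500, 1.0000]] (det J = 6.2500).
Solving J·Δ = −F gives Δ = (-7.6800, -22.5300).
Then the next iterate is (x₁, x₂)₁ = (-4.6800, -22.0300).

(-4.6800, -22.0300)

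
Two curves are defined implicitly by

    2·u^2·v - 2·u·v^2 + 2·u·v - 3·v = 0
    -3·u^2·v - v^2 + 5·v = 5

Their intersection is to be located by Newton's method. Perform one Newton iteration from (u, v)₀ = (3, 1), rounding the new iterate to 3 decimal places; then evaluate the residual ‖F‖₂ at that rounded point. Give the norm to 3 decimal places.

At (3, 1): F = (15.000, -28.000).
Jacobian J = [[4·u·v - 2·v^2 + 2·v, 2·u^2 - 4·u·v + 2·u - 3], [-6·u·v, -3·u^2 - 2·v + 5]].
At the point, J = [[12.000, 9.000], [-18.000, -24.000]] (det J = -126.000).
Solving J·Δ = −F gives Δ = (-0.857, -0.524).
Then the next iterate is (u, v)₁ = (2.143, 0.476).
Re-evaluating at (2.143, 0.476): F = (4.01304, -9.40459), so ‖F‖₂ = 10.225.

10.225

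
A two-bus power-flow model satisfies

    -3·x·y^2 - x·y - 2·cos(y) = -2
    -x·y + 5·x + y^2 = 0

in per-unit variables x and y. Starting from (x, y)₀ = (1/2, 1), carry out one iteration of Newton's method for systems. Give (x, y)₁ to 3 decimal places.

At (1/2, 1): F = (-1.08060, 3.000).
Jacobian J = [[-3·y^2 - y, -6·x·y - x + 2·sin(y)], [-y + 5, -x + 2·y]].
At the point, J = [[-4.000, -1.81706], [4.000, 1.500]] (det J = 1.26823).
Solving J·Δ = −F gives Δ = (-3.020, 6.054).
Then the next iterate is (x, y)₁ = (-2.520, 7.054).

(-2.520, 7.054)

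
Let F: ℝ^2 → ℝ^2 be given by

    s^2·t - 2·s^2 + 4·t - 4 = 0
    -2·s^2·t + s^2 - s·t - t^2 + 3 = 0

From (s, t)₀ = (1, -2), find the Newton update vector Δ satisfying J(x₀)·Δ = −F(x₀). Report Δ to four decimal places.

At (1, -2): F = (-16.0000, 6.0000).
Jacobian J = [[2·s·t - 4·s, s^2 + 4], [-4·s·t + 2·s - t, -2·s^2 - s - 2·t]].
At the point, J = [[-8.0000, 5.0000], [12.0000, 1.0000]] (det J = -68.0000).
Solving J·Δ = −F gives Δ = (-0.6765, 2.1176).

(-0.6765, 2.1176)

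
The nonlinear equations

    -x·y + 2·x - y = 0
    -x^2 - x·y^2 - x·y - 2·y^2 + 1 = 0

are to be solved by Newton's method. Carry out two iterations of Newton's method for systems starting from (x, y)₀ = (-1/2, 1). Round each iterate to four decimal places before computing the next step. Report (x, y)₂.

(0.3949, 0.5388)

At (-1/2, 1): F = (-1.5000, -0.2500).
Jacobian J = [[-y + 2, -x - 1], [-2·x - y^2 - y, -2·x·y - x - 4·y]].
At the point, J = [[1.0000, -0.5000], [-1.0000, -2.5000]] (det J = -3.0000).
Solving J·Δ = −F gives Δ = (1.2083, -0.5833).
Then the next iterate is (x, y)₁ = (0.7083, 0.4167).
Round to (0.7083, 0.4167) and repeat: F = (0.704751, -0.267104), J = [[1.5833, -1.7083], [-2.006939, -2.965397]].
Δ = (-0.3134, 0.1221), so (x, y)₂ = (0.3949, 0.5388).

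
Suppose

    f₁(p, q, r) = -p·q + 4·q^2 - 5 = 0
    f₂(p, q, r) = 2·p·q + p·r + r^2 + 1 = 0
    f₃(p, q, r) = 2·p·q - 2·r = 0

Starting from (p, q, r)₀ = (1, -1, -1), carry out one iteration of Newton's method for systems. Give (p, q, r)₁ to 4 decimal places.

(0.4706, -1.0588, -0.5294)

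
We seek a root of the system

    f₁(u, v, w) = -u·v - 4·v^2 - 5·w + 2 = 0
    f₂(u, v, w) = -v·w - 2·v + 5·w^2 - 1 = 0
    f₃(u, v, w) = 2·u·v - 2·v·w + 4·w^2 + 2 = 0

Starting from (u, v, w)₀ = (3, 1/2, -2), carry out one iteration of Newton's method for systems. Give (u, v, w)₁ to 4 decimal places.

(-46.6829, 4.7439, -1.0732)

At (3, 1/2, -2): F = (9.5000, 19.0000, 23.0000).
Jacobian J = [[-v, -u - 8·v, -5], [0, -w - 2, -v + 10·w], [2·v, 2·u - 2·w, -2·v + 8·w]].
At the point, J = [[-0.5000, -7.0000, -5.0000], [0.0000, 0.0000, -20.5000], [1.0000, 10.0000, -17.0000]] (det J = 41.0000).
Solving J·Δ = −F gives Δ = (-49.6829, 4.2439, 0.9268).
Then the next iterate is (u, v, w)₁ = (-46.6829, 4.7439, -1.0732).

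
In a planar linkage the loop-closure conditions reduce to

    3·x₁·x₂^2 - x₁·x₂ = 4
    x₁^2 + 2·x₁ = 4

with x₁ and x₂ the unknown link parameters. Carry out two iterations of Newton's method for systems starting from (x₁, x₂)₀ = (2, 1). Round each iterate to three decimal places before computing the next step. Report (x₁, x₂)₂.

(1.238, 1.215)

At (2, 1): F = (0.000, 4.000).
Jacobian J = [[3·x₂^2 - x₂, 6·x₁·x₂ - x₁], [2·x₁ + 2, 0]].
At the point, J = [[2.000, 10.000], [6.000, 0.000]] (det J = -60.000).
Solving J·Δ = −F gives Δ = (-0.667, 0.133).
Then the next iterate is (x₁, x₂)₁ = (1.333, 1.133).
Round to (1.333, 1.133) and repeat: F = (-0.37682, 0.44289), J = [[2.71807, 7.72873], [4.666, 0.000]].
Δ = (-0.095, 0.082), so (x₁, x₂)₂ = (1.238, 1.215).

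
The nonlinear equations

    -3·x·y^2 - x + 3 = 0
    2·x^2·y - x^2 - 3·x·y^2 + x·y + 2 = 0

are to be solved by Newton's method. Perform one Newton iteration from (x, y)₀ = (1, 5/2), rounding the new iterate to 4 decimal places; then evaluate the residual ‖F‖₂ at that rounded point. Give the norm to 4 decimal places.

4.7784

At (1, 5/2): F = (-16.7500, -10.2500).
Jacobian J = [[-3·y^2 - 1, -6·x·y], [4·x·y - 2·x - 3·y^2 + y, 2·x^2 - 6·x·y + x]].
At the point, J = [[-19.7500, -15.0000], [-8.2500, -12.0000]] (det J = 113.2500).
Solving J·Δ = −F gives Δ = (-0.4172, -0.5673).
Then the next iterate is (x, y)₁ = (0.5828, 1.9327).
Re-evaluating at (0.5828, 1.9327): F = (-4.113650, -2.431222), so ‖F‖₂ = 4.7784.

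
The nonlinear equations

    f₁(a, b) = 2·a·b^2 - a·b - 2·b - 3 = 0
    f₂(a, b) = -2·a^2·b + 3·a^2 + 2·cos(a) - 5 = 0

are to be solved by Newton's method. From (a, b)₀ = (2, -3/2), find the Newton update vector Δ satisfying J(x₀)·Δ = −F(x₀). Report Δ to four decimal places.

(-0.6343, 0.5121)

At (2, -3/2): F = (12.0000, 18.167706).
Jacobian J = [[2·b^2 - b, 4·a·b - a - 2], [-4·a·b + 6·a - 2·sin(a), -2·a^2]].
At the point, J = [[6.0000, -16.0000], [22.181405, -8.0000]] (det J = 306.902482).
Solving J·Δ = −F gives Δ = (-0.6343, 0.5121).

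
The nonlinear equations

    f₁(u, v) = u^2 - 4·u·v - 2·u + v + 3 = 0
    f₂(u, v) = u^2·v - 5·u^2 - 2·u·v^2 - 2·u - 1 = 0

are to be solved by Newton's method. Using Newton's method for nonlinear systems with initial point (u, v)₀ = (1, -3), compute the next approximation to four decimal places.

(-0.1667, -4.0000)

At (1, -3): F = (11.0000, -29.0000).
Jacobian J = [[2·u - 4·v - 2, -4·u + 1], [2·u·v - 10·u - 2·v^2 - 2, u^2 - 4·u·v]].
At the point, J = [[12.0000, -3.0000], [-36.0000, 13.0000]] (det J = 48.0000).
Solving J·Δ = −F gives Δ = (-1.1667, -1.0000).
Then the next iterate is (u, v)₁ = (-0.1667, -4.0000).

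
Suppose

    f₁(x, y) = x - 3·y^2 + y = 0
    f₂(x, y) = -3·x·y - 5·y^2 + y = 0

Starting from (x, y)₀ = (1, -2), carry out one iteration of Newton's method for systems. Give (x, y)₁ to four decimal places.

At (1, -2): F = (-13.0000, -16.0000).
Jacobian J = [[1, -6·y + 1], [-3·y, -3·x - 10·y + 1]].
At the point, J = [[1.0000, 13.0000], [6.0000, 18.0000]] (det J = -60.0000).
Solving J·Δ = −F gives Δ = (-0.4333, 1.0333).
Then the next iterate is (x, y)₁ = (0.5667, -0.9667).

(0.5667, -0.9667)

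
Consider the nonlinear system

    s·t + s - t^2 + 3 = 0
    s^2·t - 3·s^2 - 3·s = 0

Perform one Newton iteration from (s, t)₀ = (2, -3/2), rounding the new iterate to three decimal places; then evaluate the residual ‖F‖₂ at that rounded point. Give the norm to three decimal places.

At (2, -3/2): F = (-0.250, -24.000).
Jacobian J = [[t + 1, s - 2·t], [2·s·t - 6·s - 3, s^2]].
At the point, J = [[-0.500, 5.000], [-21.000, 4.000]] (det J = 103.000).
Solving J·Δ = −F gives Δ = (-1.155, -0.066).
Then the next iterate is (s, t)₁ = (0.845, -1.566).
Re-evaluating at (0.845, -1.566): F = (0.06937, -5.79524), so ‖F‖₂ = 5.796.

5.796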